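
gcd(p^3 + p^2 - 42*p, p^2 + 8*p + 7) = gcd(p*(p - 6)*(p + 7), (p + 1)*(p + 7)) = p + 7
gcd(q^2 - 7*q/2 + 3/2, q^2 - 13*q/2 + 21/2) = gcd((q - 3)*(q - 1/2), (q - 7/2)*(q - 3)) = q - 3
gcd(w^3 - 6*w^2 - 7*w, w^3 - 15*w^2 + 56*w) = w^2 - 7*w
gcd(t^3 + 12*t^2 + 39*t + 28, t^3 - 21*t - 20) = t^2 + 5*t + 4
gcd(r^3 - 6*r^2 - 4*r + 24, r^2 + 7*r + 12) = 1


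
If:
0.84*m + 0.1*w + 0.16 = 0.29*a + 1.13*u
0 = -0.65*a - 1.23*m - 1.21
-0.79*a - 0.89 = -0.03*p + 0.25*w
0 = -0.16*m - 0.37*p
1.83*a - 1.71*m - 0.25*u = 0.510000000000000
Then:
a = -0.47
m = -0.73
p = 0.32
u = -0.46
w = -2.03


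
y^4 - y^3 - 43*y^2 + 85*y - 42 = (y - 6)*(y - 1)^2*(y + 7)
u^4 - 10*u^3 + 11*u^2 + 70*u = u*(u - 7)*(u - 5)*(u + 2)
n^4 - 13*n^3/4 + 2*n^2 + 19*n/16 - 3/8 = (n - 2)*(n - 3/2)*(n - 1/4)*(n + 1/2)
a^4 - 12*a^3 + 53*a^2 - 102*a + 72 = (a - 4)*(a - 3)^2*(a - 2)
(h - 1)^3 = h^3 - 3*h^2 + 3*h - 1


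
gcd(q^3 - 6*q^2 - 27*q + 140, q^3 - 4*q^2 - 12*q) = 1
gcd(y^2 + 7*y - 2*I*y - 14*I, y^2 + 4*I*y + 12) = y - 2*I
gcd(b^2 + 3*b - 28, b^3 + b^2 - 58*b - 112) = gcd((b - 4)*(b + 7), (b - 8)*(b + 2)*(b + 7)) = b + 7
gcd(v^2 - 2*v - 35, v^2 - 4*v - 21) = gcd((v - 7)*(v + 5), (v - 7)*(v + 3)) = v - 7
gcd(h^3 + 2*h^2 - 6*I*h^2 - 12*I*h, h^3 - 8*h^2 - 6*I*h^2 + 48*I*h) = h^2 - 6*I*h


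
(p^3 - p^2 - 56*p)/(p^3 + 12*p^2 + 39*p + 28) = p*(p - 8)/(p^2 + 5*p + 4)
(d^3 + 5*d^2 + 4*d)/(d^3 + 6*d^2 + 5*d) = (d + 4)/(d + 5)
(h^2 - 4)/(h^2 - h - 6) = (h - 2)/(h - 3)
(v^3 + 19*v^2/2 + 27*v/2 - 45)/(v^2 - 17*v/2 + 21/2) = (v^2 + 11*v + 30)/(v - 7)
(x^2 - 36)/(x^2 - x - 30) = (x + 6)/(x + 5)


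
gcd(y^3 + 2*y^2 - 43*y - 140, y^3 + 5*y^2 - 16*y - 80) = y^2 + 9*y + 20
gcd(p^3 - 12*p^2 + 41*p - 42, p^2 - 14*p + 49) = p - 7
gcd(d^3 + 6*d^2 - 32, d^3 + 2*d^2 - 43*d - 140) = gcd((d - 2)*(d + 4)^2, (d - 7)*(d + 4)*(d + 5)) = d + 4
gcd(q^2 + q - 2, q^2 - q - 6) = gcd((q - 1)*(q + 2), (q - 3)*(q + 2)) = q + 2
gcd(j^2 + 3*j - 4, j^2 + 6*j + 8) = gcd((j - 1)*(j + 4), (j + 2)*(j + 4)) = j + 4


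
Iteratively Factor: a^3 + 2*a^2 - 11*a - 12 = (a - 3)*(a^2 + 5*a + 4) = (a - 3)*(a + 1)*(a + 4)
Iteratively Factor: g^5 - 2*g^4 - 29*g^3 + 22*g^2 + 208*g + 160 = (g + 2)*(g^4 - 4*g^3 - 21*g^2 + 64*g + 80) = (g - 5)*(g + 2)*(g^3 + g^2 - 16*g - 16) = (g - 5)*(g + 2)*(g + 4)*(g^2 - 3*g - 4) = (g - 5)*(g + 1)*(g + 2)*(g + 4)*(g - 4)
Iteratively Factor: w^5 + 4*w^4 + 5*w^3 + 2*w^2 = (w)*(w^4 + 4*w^3 + 5*w^2 + 2*w) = w*(w + 1)*(w^3 + 3*w^2 + 2*w) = w*(w + 1)*(w + 2)*(w^2 + w) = w*(w + 1)^2*(w + 2)*(w)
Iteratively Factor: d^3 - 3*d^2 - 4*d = (d)*(d^2 - 3*d - 4) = d*(d + 1)*(d - 4)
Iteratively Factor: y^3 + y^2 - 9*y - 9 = (y - 3)*(y^2 + 4*y + 3) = (y - 3)*(y + 3)*(y + 1)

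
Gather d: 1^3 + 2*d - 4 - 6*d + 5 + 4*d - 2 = 0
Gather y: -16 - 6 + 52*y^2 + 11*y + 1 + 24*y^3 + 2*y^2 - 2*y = 24*y^3 + 54*y^2 + 9*y - 21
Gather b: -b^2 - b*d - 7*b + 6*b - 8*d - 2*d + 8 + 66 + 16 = -b^2 + b*(-d - 1) - 10*d + 90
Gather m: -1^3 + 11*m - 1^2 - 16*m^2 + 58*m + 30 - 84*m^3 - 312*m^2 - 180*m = -84*m^3 - 328*m^2 - 111*m + 28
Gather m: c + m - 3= c + m - 3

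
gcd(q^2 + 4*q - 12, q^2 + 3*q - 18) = q + 6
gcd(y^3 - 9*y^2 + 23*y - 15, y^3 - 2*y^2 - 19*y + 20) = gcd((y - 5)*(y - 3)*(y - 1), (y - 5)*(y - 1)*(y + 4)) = y^2 - 6*y + 5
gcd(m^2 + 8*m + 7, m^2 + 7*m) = m + 7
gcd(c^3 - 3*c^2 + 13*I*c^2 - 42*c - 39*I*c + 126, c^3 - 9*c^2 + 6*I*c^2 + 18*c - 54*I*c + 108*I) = c^2 + c*(-3 + 6*I) - 18*I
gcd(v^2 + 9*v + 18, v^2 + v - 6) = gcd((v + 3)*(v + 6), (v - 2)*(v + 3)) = v + 3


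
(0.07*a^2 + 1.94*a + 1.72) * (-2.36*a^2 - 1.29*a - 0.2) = -0.1652*a^4 - 4.6687*a^3 - 6.5758*a^2 - 2.6068*a - 0.344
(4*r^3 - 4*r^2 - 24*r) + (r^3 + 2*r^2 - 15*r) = 5*r^3 - 2*r^2 - 39*r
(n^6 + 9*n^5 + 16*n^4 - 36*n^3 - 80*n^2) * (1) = n^6 + 9*n^5 + 16*n^4 - 36*n^3 - 80*n^2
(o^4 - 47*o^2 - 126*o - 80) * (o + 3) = o^5 + 3*o^4 - 47*o^3 - 267*o^2 - 458*o - 240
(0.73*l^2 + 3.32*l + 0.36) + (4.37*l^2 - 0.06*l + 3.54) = 5.1*l^2 + 3.26*l + 3.9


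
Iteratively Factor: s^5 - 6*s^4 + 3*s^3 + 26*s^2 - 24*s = (s - 4)*(s^4 - 2*s^3 - 5*s^2 + 6*s) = (s - 4)*(s + 2)*(s^3 - 4*s^2 + 3*s) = s*(s - 4)*(s + 2)*(s^2 - 4*s + 3) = s*(s - 4)*(s - 1)*(s + 2)*(s - 3)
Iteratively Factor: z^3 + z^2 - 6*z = (z - 2)*(z^2 + 3*z) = (z - 2)*(z + 3)*(z)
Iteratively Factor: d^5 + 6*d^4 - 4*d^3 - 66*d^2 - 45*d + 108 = (d - 1)*(d^4 + 7*d^3 + 3*d^2 - 63*d - 108) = (d - 3)*(d - 1)*(d^3 + 10*d^2 + 33*d + 36) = (d - 3)*(d - 1)*(d + 3)*(d^2 + 7*d + 12) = (d - 3)*(d - 1)*(d + 3)*(d + 4)*(d + 3)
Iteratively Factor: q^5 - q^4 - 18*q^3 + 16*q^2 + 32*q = (q - 2)*(q^4 + q^3 - 16*q^2 - 16*q) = (q - 2)*(q + 4)*(q^3 - 3*q^2 - 4*q) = (q - 2)*(q + 1)*(q + 4)*(q^2 - 4*q) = (q - 4)*(q - 2)*(q + 1)*(q + 4)*(q)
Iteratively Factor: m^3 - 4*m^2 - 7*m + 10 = (m - 1)*(m^2 - 3*m - 10) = (m - 1)*(m + 2)*(m - 5)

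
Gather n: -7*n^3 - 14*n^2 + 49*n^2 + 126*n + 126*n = -7*n^3 + 35*n^2 + 252*n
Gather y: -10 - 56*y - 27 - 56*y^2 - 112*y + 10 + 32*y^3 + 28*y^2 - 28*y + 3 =32*y^3 - 28*y^2 - 196*y - 24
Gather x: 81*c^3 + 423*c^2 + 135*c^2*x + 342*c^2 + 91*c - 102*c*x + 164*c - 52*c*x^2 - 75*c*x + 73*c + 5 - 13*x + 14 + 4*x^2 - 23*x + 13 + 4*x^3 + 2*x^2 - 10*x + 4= 81*c^3 + 765*c^2 + 328*c + 4*x^3 + x^2*(6 - 52*c) + x*(135*c^2 - 177*c - 46) + 36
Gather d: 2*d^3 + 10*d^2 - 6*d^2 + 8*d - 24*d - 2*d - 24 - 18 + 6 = 2*d^3 + 4*d^2 - 18*d - 36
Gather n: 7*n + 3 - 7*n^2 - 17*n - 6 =-7*n^2 - 10*n - 3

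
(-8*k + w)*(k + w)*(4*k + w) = -32*k^3 - 36*k^2*w - 3*k*w^2 + w^3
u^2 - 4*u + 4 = (u - 2)^2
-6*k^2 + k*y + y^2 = (-2*k + y)*(3*k + y)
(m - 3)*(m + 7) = m^2 + 4*m - 21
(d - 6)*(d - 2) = d^2 - 8*d + 12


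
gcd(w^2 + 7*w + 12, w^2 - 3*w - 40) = 1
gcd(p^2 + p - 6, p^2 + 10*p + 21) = p + 3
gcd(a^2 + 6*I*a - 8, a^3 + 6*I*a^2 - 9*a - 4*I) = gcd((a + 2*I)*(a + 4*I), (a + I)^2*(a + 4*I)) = a + 4*I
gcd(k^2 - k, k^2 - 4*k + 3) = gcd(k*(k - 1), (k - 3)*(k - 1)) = k - 1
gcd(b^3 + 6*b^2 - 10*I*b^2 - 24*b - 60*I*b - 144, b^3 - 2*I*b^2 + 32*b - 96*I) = b - 4*I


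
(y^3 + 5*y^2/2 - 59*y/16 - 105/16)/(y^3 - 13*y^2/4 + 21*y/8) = (4*y^2 + 17*y + 15)/(2*y*(2*y - 3))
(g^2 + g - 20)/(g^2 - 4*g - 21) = (-g^2 - g + 20)/(-g^2 + 4*g + 21)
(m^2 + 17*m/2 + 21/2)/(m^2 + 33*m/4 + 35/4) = 2*(2*m + 3)/(4*m + 5)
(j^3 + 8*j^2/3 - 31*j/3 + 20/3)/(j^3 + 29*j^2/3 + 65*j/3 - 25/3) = (3*j^2 - 7*j + 4)/(3*j^2 + 14*j - 5)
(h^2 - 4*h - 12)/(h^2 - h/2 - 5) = 2*(h - 6)/(2*h - 5)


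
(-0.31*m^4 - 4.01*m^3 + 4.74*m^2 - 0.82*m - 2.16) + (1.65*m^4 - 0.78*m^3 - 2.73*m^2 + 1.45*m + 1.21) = 1.34*m^4 - 4.79*m^3 + 2.01*m^2 + 0.63*m - 0.95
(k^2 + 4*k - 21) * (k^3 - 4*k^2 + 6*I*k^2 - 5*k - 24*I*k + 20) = k^5 + 6*I*k^4 - 42*k^3 + 84*k^2 - 222*I*k^2 + 185*k + 504*I*k - 420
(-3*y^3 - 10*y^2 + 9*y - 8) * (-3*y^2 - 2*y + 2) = 9*y^5 + 36*y^4 - 13*y^3 - 14*y^2 + 34*y - 16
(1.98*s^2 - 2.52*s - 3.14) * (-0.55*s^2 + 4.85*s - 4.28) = -1.089*s^4 + 10.989*s^3 - 18.9694*s^2 - 4.4434*s + 13.4392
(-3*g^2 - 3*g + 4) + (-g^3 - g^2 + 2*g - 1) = -g^3 - 4*g^2 - g + 3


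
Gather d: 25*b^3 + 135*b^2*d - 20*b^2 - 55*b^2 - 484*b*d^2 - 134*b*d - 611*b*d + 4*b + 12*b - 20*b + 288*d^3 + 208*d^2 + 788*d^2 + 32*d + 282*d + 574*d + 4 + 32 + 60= 25*b^3 - 75*b^2 - 4*b + 288*d^3 + d^2*(996 - 484*b) + d*(135*b^2 - 745*b + 888) + 96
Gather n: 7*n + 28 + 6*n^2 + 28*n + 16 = 6*n^2 + 35*n + 44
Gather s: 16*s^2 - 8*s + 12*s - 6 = 16*s^2 + 4*s - 6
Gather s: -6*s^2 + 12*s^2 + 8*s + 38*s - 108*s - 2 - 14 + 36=6*s^2 - 62*s + 20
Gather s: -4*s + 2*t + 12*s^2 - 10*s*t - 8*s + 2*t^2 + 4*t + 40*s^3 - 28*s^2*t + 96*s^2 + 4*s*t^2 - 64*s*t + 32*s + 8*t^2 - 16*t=40*s^3 + s^2*(108 - 28*t) + s*(4*t^2 - 74*t + 20) + 10*t^2 - 10*t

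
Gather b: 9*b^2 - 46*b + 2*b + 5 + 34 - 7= 9*b^2 - 44*b + 32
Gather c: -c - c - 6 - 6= -2*c - 12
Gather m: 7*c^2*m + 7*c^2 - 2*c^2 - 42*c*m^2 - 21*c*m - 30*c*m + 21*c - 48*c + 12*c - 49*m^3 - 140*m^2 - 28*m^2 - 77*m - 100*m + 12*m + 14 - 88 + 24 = 5*c^2 - 15*c - 49*m^3 + m^2*(-42*c - 168) + m*(7*c^2 - 51*c - 165) - 50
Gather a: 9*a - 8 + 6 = 9*a - 2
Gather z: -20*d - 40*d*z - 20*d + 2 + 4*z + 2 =-40*d + z*(4 - 40*d) + 4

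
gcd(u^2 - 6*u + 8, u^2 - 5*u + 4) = u - 4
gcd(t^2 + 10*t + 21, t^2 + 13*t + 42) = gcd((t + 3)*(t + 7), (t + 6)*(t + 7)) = t + 7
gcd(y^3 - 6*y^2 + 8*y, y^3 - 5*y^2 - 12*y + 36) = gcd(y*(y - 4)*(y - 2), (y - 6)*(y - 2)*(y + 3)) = y - 2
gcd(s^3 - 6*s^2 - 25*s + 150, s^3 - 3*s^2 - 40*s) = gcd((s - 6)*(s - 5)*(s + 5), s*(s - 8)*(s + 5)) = s + 5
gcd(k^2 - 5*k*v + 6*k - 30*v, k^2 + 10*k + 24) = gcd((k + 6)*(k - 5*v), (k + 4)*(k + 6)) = k + 6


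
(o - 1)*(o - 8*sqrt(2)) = o^2 - 8*sqrt(2)*o - o + 8*sqrt(2)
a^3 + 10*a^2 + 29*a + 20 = (a + 1)*(a + 4)*(a + 5)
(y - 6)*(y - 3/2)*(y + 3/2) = y^3 - 6*y^2 - 9*y/4 + 27/2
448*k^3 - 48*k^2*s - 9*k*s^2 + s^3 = (-8*k + s)^2*(7*k + s)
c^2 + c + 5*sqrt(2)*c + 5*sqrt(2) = (c + 1)*(c + 5*sqrt(2))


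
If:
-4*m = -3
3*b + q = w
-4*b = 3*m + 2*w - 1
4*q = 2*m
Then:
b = -1/5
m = 3/4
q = 3/8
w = -9/40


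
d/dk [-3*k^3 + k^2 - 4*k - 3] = -9*k^2 + 2*k - 4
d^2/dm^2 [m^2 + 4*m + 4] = 2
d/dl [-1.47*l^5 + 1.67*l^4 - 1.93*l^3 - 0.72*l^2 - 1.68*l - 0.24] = -7.35*l^4 + 6.68*l^3 - 5.79*l^2 - 1.44*l - 1.68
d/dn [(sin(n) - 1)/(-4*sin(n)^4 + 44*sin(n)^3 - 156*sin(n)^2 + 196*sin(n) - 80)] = (3*sin(n)^2 - 20*sin(n) + 29)*cos(n)/(4*(sin(n) - 5)^2*(sin(n) - 4)^2*(sin(n) - 1)^2)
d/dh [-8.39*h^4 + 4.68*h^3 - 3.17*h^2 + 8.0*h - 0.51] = -33.56*h^3 + 14.04*h^2 - 6.34*h + 8.0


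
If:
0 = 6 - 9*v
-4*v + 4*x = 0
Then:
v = 2/3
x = 2/3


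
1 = 1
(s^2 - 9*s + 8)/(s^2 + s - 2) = (s - 8)/(s + 2)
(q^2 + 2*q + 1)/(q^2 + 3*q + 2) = (q + 1)/(q + 2)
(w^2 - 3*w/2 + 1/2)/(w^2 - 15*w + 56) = (2*w^2 - 3*w + 1)/(2*(w^2 - 15*w + 56))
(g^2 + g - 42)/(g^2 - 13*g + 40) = (g^2 + g - 42)/(g^2 - 13*g + 40)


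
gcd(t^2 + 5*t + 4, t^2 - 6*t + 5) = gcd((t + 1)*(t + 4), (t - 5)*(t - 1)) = 1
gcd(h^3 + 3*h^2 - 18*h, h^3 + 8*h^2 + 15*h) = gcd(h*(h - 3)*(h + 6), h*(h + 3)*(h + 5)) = h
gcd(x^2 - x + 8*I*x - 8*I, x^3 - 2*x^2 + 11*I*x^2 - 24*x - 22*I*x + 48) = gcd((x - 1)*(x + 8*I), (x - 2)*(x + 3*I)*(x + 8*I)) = x + 8*I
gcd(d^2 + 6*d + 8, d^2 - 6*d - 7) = 1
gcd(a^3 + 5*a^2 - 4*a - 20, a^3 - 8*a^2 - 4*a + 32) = a^2 - 4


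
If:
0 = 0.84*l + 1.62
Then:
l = -1.93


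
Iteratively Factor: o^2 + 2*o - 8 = (o - 2)*(o + 4)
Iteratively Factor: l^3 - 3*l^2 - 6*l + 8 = (l - 1)*(l^2 - 2*l - 8) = (l - 1)*(l + 2)*(l - 4)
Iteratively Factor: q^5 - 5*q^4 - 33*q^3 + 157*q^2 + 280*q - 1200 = (q - 5)*(q^4 - 33*q^2 - 8*q + 240) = (q - 5)*(q - 3)*(q^3 + 3*q^2 - 24*q - 80) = (q - 5)*(q - 3)*(q + 4)*(q^2 - q - 20) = (q - 5)*(q - 3)*(q + 4)^2*(q - 5)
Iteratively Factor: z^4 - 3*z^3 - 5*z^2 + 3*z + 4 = (z + 1)*(z^3 - 4*z^2 - z + 4) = (z - 4)*(z + 1)*(z^2 - 1) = (z - 4)*(z - 1)*(z + 1)*(z + 1)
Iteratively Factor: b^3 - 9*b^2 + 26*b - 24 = (b - 2)*(b^2 - 7*b + 12) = (b - 4)*(b - 2)*(b - 3)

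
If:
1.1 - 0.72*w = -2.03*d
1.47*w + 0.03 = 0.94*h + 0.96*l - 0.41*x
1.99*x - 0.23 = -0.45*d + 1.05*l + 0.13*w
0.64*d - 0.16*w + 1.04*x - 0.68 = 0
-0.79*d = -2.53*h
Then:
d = -0.35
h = -0.11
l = 1.37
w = 0.54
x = 0.95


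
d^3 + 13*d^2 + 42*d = d*(d + 6)*(d + 7)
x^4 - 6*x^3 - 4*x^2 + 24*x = x*(x - 6)*(x - 2)*(x + 2)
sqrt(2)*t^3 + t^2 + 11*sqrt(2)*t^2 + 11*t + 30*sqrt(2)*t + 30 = (t + 5)*(t + 6)*(sqrt(2)*t + 1)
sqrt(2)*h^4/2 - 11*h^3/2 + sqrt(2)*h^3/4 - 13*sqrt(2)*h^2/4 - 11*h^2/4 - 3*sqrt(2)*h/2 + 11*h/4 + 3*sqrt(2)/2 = (h/2 + 1/2)*(h - 1/2)*(h - 6*sqrt(2))*(sqrt(2)*h + 1)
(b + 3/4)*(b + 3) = b^2 + 15*b/4 + 9/4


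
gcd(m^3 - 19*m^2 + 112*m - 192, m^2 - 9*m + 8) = m - 8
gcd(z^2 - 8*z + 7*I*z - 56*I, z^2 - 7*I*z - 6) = 1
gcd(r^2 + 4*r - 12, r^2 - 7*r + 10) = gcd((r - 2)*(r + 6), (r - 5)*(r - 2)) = r - 2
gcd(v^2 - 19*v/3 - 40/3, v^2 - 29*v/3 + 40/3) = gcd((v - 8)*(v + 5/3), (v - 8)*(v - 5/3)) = v - 8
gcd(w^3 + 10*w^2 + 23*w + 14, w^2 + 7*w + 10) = w + 2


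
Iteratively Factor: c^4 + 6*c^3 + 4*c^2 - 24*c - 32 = (c - 2)*(c^3 + 8*c^2 + 20*c + 16) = (c - 2)*(c + 4)*(c^2 + 4*c + 4) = (c - 2)*(c + 2)*(c + 4)*(c + 2)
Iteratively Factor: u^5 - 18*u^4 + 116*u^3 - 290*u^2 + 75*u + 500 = (u - 5)*(u^4 - 13*u^3 + 51*u^2 - 35*u - 100) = (u - 5)*(u - 4)*(u^3 - 9*u^2 + 15*u + 25) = (u - 5)*(u - 4)*(u + 1)*(u^2 - 10*u + 25) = (u - 5)^2*(u - 4)*(u + 1)*(u - 5)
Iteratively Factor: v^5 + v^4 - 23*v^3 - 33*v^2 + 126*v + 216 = (v + 3)*(v^4 - 2*v^3 - 17*v^2 + 18*v + 72) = (v + 3)^2*(v^3 - 5*v^2 - 2*v + 24) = (v - 3)*(v + 3)^2*(v^2 - 2*v - 8) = (v - 3)*(v + 2)*(v + 3)^2*(v - 4)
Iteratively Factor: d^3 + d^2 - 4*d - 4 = (d + 1)*(d^2 - 4) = (d - 2)*(d + 1)*(d + 2)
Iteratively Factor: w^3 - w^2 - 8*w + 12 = (w - 2)*(w^2 + w - 6) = (w - 2)*(w + 3)*(w - 2)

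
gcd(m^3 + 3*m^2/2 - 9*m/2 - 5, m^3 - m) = m + 1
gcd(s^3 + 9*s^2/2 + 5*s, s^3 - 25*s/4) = s^2 + 5*s/2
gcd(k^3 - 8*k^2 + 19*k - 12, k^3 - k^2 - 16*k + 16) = k^2 - 5*k + 4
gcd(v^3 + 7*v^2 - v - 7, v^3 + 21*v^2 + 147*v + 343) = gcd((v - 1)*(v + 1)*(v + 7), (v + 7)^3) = v + 7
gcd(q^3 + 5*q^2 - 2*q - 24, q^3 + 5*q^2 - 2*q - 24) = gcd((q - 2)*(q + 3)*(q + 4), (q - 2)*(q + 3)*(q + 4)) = q^3 + 5*q^2 - 2*q - 24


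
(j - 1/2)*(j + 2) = j^2 + 3*j/2 - 1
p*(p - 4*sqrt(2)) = p^2 - 4*sqrt(2)*p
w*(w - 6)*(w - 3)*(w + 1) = w^4 - 8*w^3 + 9*w^2 + 18*w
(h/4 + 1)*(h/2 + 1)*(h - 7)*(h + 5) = h^4/8 + h^3/2 - 39*h^2/8 - 113*h/4 - 35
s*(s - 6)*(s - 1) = s^3 - 7*s^2 + 6*s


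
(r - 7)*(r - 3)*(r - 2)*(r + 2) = r^4 - 10*r^3 + 17*r^2 + 40*r - 84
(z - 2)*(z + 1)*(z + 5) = z^3 + 4*z^2 - 7*z - 10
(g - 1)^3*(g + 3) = g^4 - 6*g^2 + 8*g - 3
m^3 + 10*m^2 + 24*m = m*(m + 4)*(m + 6)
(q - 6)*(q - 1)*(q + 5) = q^3 - 2*q^2 - 29*q + 30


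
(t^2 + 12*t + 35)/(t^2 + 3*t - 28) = (t + 5)/(t - 4)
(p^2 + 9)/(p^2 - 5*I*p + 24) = (p - 3*I)/(p - 8*I)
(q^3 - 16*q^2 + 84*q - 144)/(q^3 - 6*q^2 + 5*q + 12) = (q^2 - 12*q + 36)/(q^2 - 2*q - 3)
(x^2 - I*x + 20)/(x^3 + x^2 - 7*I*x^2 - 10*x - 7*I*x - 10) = (x + 4*I)/(x^2 + x*(1 - 2*I) - 2*I)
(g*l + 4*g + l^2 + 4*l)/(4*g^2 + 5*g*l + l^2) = (l + 4)/(4*g + l)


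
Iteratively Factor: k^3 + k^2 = (k)*(k^2 + k) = k^2*(k + 1)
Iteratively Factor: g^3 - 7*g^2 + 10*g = (g)*(g^2 - 7*g + 10) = g*(g - 5)*(g - 2)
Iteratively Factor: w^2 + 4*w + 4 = (w + 2)*(w + 2)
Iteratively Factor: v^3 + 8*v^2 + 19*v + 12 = (v + 3)*(v^2 + 5*v + 4) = (v + 1)*(v + 3)*(v + 4)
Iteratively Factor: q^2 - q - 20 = (q - 5)*(q + 4)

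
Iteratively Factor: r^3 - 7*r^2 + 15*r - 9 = (r - 1)*(r^2 - 6*r + 9) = (r - 3)*(r - 1)*(r - 3)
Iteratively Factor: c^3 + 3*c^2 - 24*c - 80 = (c + 4)*(c^2 - c - 20) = (c + 4)^2*(c - 5)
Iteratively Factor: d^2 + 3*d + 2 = (d + 2)*(d + 1)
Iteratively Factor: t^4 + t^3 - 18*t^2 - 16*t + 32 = (t + 4)*(t^3 - 3*t^2 - 6*t + 8) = (t - 1)*(t + 4)*(t^2 - 2*t - 8) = (t - 1)*(t + 2)*(t + 4)*(t - 4)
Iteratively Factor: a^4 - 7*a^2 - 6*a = (a + 1)*(a^3 - a^2 - 6*a) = a*(a + 1)*(a^2 - a - 6) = a*(a + 1)*(a + 2)*(a - 3)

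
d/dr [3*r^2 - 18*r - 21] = 6*r - 18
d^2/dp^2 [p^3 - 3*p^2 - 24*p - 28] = 6*p - 6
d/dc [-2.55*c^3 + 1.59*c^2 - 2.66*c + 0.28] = -7.65*c^2 + 3.18*c - 2.66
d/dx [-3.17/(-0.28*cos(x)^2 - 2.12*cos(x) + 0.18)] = (1.7752*cos(x) + 6.7204)*sin(x)/(0.28*cos(x)^2 + 2.12*cos(x) - 0.18)^2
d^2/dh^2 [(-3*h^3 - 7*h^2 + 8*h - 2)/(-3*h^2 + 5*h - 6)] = 4*(27*h^3 - 297*h^2 + 333*h + 13)/(27*h^6 - 135*h^5 + 387*h^4 - 665*h^3 + 774*h^2 - 540*h + 216)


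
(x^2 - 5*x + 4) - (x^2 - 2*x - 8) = 12 - 3*x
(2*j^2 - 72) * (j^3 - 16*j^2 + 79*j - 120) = 2*j^5 - 32*j^4 + 86*j^3 + 912*j^2 - 5688*j + 8640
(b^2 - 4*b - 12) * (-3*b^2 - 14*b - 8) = -3*b^4 - 2*b^3 + 84*b^2 + 200*b + 96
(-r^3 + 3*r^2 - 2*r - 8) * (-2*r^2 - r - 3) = 2*r^5 - 5*r^4 + 4*r^3 + 9*r^2 + 14*r + 24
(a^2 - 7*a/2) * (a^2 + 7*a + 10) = a^4 + 7*a^3/2 - 29*a^2/2 - 35*a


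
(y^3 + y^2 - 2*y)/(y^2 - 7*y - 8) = y*(-y^2 - y + 2)/(-y^2 + 7*y + 8)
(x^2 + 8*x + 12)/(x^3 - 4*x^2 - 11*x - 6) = (x^2 + 8*x + 12)/(x^3 - 4*x^2 - 11*x - 6)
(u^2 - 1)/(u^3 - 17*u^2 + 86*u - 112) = (u^2 - 1)/(u^3 - 17*u^2 + 86*u - 112)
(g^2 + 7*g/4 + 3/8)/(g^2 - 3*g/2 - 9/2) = (g + 1/4)/(g - 3)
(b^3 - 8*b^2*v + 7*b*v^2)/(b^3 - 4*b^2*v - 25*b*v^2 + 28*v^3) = b/(b + 4*v)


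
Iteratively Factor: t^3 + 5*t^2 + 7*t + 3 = (t + 1)*(t^2 + 4*t + 3) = (t + 1)^2*(t + 3)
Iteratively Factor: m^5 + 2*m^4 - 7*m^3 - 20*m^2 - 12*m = (m + 2)*(m^4 - 7*m^2 - 6*m) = (m + 1)*(m + 2)*(m^3 - m^2 - 6*m) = m*(m + 1)*(m + 2)*(m^2 - m - 6) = m*(m - 3)*(m + 1)*(m + 2)*(m + 2)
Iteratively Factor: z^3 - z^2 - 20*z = (z + 4)*(z^2 - 5*z) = z*(z + 4)*(z - 5)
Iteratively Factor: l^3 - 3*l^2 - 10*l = (l)*(l^2 - 3*l - 10) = l*(l - 5)*(l + 2)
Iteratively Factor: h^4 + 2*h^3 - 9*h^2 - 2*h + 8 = (h + 4)*(h^3 - 2*h^2 - h + 2) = (h - 1)*(h + 4)*(h^2 - h - 2) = (h - 2)*(h - 1)*(h + 4)*(h + 1)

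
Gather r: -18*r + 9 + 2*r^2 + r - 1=2*r^2 - 17*r + 8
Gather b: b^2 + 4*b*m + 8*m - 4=b^2 + 4*b*m + 8*m - 4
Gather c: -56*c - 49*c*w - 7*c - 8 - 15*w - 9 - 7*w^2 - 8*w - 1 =c*(-49*w - 63) - 7*w^2 - 23*w - 18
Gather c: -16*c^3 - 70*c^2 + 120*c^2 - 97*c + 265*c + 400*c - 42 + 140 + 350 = -16*c^3 + 50*c^2 + 568*c + 448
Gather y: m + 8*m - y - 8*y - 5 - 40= 9*m - 9*y - 45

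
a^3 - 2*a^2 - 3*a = a*(a - 3)*(a + 1)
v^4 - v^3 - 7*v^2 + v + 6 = (v - 3)*(v - 1)*(v + 1)*(v + 2)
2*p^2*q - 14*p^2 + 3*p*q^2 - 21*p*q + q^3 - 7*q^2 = (p + q)*(2*p + q)*(q - 7)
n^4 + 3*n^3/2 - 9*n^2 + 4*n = n*(n - 2)*(n - 1/2)*(n + 4)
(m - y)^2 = m^2 - 2*m*y + y^2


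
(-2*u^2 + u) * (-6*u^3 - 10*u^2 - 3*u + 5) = 12*u^5 + 14*u^4 - 4*u^3 - 13*u^2 + 5*u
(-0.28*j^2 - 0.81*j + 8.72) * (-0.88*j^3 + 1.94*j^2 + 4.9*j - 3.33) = 0.2464*j^5 + 0.1696*j^4 - 10.617*j^3 + 13.8802*j^2 + 45.4253*j - 29.0376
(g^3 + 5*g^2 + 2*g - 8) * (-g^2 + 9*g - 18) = -g^5 + 4*g^4 + 25*g^3 - 64*g^2 - 108*g + 144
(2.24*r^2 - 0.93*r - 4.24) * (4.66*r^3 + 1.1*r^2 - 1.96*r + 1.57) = 10.4384*r^5 - 1.8698*r^4 - 25.1718*r^3 + 0.6756*r^2 + 6.8503*r - 6.6568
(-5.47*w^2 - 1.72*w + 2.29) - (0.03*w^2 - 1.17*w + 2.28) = -5.5*w^2 - 0.55*w + 0.0100000000000002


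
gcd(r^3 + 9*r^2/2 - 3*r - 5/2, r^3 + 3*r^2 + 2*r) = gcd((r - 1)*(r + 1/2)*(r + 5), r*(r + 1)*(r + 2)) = 1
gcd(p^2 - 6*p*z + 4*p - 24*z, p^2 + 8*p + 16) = p + 4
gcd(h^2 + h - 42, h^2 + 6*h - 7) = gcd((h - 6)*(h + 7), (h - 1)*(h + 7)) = h + 7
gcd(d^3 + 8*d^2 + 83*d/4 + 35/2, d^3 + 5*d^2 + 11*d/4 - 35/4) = d^2 + 6*d + 35/4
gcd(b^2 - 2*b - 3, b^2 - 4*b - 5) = b + 1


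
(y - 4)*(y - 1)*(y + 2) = y^3 - 3*y^2 - 6*y + 8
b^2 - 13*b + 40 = (b - 8)*(b - 5)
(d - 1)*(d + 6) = d^2 + 5*d - 6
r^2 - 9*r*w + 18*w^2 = (r - 6*w)*(r - 3*w)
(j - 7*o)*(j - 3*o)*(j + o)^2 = j^4 - 8*j^3*o + 2*j^2*o^2 + 32*j*o^3 + 21*o^4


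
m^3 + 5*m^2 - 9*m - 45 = (m - 3)*(m + 3)*(m + 5)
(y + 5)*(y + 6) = y^2 + 11*y + 30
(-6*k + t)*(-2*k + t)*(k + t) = 12*k^3 + 4*k^2*t - 7*k*t^2 + t^3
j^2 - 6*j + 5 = (j - 5)*(j - 1)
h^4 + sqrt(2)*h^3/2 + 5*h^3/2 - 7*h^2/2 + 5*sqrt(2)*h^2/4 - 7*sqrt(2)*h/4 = h*(h - 1)*(h + 7/2)*(h + sqrt(2)/2)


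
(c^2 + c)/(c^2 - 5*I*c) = (c + 1)/(c - 5*I)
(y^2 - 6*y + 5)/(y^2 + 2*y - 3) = (y - 5)/(y + 3)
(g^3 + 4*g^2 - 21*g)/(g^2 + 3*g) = (g^2 + 4*g - 21)/(g + 3)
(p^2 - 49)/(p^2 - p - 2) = (49 - p^2)/(-p^2 + p + 2)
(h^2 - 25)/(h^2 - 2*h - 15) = (h + 5)/(h + 3)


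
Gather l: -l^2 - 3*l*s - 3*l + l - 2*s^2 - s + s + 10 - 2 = -l^2 + l*(-3*s - 2) - 2*s^2 + 8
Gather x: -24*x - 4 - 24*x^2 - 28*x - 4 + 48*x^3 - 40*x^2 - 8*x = 48*x^3 - 64*x^2 - 60*x - 8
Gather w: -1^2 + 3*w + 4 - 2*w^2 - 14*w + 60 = -2*w^2 - 11*w + 63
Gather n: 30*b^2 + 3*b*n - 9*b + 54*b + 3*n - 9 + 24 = 30*b^2 + 45*b + n*(3*b + 3) + 15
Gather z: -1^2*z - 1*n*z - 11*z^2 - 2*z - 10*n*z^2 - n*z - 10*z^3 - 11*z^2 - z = -10*z^3 + z^2*(-10*n - 22) + z*(-2*n - 4)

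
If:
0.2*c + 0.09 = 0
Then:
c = -0.45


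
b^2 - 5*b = b*(b - 5)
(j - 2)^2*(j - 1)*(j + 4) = j^4 - j^3 - 12*j^2 + 28*j - 16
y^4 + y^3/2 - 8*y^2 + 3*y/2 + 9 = (y - 2)*(y - 3/2)*(y + 1)*(y + 3)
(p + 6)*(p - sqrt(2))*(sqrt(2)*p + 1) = sqrt(2)*p^3 - p^2 + 6*sqrt(2)*p^2 - 6*p - sqrt(2)*p - 6*sqrt(2)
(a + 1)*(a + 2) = a^2 + 3*a + 2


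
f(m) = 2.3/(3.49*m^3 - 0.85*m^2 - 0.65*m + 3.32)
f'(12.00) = -0.00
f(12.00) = 0.00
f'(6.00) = -0.00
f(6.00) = 0.00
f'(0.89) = -0.69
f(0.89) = 0.51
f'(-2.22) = -0.09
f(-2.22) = -0.06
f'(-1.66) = -0.37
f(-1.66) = -0.17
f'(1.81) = -0.17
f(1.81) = 0.11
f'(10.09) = -0.00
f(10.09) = 0.00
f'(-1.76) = -0.27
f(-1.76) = -0.13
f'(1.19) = -0.54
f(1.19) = 0.32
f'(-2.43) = -0.06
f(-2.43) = -0.05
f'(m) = 2.3*(-10.47*m^2 + 1.7*m + 0.65)/(3.49*m^3 - 0.85*m^2 - 0.65*m + 3.32)^2 = (-24.081*m^2 + 3.91*m + 1.495)/(3.49*m^3 - 0.85*m^2 - 0.65*m + 3.32)^2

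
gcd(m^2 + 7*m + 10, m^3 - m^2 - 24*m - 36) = m + 2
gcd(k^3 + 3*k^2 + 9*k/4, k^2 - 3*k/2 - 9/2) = k + 3/2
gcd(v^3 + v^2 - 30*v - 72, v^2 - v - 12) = v + 3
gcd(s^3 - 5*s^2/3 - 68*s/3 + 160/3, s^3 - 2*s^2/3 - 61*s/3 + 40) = s^2 + 7*s/3 - 40/3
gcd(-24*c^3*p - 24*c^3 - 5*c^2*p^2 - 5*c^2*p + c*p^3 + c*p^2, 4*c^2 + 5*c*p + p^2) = 1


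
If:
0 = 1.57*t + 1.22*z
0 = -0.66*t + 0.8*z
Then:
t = 0.00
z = 0.00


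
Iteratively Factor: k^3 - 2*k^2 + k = (k - 1)*(k^2 - k) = (k - 1)^2*(k)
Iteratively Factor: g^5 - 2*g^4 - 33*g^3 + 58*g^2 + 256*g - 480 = (g + 4)*(g^4 - 6*g^3 - 9*g^2 + 94*g - 120) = (g + 4)^2*(g^3 - 10*g^2 + 31*g - 30) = (g - 5)*(g + 4)^2*(g^2 - 5*g + 6) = (g - 5)*(g - 3)*(g + 4)^2*(g - 2)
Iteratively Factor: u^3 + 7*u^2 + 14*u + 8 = (u + 2)*(u^2 + 5*u + 4) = (u + 1)*(u + 2)*(u + 4)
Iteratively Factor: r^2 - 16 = (r + 4)*(r - 4)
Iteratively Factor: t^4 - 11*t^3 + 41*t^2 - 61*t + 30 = (t - 2)*(t^3 - 9*t^2 + 23*t - 15) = (t - 5)*(t - 2)*(t^2 - 4*t + 3) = (t - 5)*(t - 2)*(t - 1)*(t - 3)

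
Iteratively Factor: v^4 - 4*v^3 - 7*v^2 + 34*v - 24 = (v - 4)*(v^3 - 7*v + 6) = (v - 4)*(v + 3)*(v^2 - 3*v + 2) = (v - 4)*(v - 2)*(v + 3)*(v - 1)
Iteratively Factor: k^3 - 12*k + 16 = (k - 2)*(k^2 + 2*k - 8) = (k - 2)*(k + 4)*(k - 2)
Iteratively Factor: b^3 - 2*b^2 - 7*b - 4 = (b - 4)*(b^2 + 2*b + 1) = (b - 4)*(b + 1)*(b + 1)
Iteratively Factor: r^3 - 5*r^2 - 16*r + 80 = (r - 5)*(r^2 - 16) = (r - 5)*(r + 4)*(r - 4)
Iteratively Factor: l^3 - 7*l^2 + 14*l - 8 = (l - 4)*(l^2 - 3*l + 2) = (l - 4)*(l - 1)*(l - 2)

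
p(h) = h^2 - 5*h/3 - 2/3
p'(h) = 2*h - 5/3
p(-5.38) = 37.24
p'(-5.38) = -12.43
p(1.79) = -0.45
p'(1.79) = 1.91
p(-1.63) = 4.71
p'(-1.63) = -4.93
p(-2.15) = 7.54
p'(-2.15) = -5.97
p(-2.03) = 6.84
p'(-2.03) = -5.73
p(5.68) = 22.13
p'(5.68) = 9.69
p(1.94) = -0.14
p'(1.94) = 2.21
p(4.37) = 11.15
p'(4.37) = 7.07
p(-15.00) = 249.33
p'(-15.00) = -31.67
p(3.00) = 3.33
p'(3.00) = 4.33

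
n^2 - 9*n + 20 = (n - 5)*(n - 4)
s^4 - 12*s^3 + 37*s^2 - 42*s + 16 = (s - 8)*(s - 2)*(s - 1)^2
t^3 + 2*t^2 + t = t*(t + 1)^2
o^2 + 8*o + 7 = (o + 1)*(o + 7)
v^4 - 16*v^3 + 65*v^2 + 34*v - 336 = (v - 8)*(v - 7)*(v - 3)*(v + 2)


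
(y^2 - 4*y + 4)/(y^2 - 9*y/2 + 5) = 2*(y - 2)/(2*y - 5)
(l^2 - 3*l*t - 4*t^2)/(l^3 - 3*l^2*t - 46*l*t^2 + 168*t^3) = (-l - t)/(-l^2 - l*t + 42*t^2)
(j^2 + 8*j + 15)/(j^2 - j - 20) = (j^2 + 8*j + 15)/(j^2 - j - 20)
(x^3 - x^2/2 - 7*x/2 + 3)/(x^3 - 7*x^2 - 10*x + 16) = (x - 3/2)/(x - 8)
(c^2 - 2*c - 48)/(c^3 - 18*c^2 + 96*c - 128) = (c + 6)/(c^2 - 10*c + 16)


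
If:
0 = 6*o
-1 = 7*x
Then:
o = 0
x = -1/7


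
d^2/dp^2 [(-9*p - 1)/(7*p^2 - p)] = 2*(-441*p^3 - 147*p^2 + 21*p - 1)/(p^3*(343*p^3 - 147*p^2 + 21*p - 1))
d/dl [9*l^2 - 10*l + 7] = 18*l - 10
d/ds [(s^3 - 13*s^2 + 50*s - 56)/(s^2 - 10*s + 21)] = (s^2 - 6*s + 10)/(s^2 - 6*s + 9)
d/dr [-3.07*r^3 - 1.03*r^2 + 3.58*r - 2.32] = -9.21*r^2 - 2.06*r + 3.58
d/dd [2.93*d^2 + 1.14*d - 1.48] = 5.86*d + 1.14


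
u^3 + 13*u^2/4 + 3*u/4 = u*(u + 1/4)*(u + 3)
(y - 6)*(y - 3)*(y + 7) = y^3 - 2*y^2 - 45*y + 126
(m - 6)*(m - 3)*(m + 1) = m^3 - 8*m^2 + 9*m + 18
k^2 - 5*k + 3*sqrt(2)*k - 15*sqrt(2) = (k - 5)*(k + 3*sqrt(2))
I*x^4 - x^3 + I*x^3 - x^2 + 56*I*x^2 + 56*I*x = x*(x - 7*I)*(x + 8*I)*(I*x + I)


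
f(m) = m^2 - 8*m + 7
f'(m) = 2*m - 8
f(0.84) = 0.99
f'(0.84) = -6.32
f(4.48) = -8.77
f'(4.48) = 0.96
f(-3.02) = 40.28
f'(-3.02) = -14.04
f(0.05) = 6.60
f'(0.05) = -7.90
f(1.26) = -1.49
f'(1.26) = -5.48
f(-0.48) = 11.07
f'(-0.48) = -8.96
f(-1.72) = 23.72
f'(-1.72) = -11.44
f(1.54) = -2.95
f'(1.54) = -4.92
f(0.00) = 7.00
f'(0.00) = -8.00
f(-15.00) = 352.00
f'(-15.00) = -38.00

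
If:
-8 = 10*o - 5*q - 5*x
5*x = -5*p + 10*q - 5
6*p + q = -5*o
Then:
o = 19*x/31 - 74/155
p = 9/31 - 17*x/31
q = 7*x/31 + 20/31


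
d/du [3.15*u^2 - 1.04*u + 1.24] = 6.3*u - 1.04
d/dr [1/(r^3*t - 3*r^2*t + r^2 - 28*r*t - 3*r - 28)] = (-3*r^2*t + 6*r*t - 2*r + 28*t + 3)/(-r^3*t + 3*r^2*t - r^2 + 28*r*t + 3*r + 28)^2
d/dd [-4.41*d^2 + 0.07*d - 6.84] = 0.07 - 8.82*d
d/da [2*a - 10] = 2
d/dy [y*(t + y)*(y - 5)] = y*(t + y) + y*(y - 5) + (t + y)*(y - 5)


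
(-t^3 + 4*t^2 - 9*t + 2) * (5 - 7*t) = 7*t^4 - 33*t^3 + 83*t^2 - 59*t + 10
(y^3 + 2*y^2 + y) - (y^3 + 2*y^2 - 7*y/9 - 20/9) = 16*y/9 + 20/9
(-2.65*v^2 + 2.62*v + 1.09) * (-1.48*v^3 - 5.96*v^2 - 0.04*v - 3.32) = 3.922*v^5 + 11.9164*v^4 - 17.1224*v^3 + 2.1968*v^2 - 8.742*v - 3.6188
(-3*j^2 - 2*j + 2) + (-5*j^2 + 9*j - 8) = -8*j^2 + 7*j - 6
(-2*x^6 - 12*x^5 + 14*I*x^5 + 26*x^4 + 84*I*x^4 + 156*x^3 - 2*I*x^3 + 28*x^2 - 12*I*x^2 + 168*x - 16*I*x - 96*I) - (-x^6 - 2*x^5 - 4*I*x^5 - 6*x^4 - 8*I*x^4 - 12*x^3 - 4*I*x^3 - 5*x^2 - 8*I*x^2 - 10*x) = -x^6 - 10*x^5 + 18*I*x^5 + 32*x^4 + 92*I*x^4 + 168*x^3 + 2*I*x^3 + 33*x^2 - 4*I*x^2 + 178*x - 16*I*x - 96*I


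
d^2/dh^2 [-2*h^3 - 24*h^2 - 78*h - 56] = -12*h - 48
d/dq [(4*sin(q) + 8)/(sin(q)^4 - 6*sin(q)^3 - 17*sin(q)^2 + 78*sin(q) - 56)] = 4*(-3*sin(q)^4 + 4*sin(q)^3 + 53*sin(q)^2 + 68*sin(q) - 212)*cos(q)/((sin(q) - 7)^2*(sin(q) - 2)^2*(sin(q) - 1)^2*(sin(q) + 4)^2)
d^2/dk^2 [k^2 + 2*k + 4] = 2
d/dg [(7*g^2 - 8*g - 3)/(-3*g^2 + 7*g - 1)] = (25*g^2 - 32*g + 29)/(9*g^4 - 42*g^3 + 55*g^2 - 14*g + 1)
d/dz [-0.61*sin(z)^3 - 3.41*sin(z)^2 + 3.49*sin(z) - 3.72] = (-1.83*sin(z)^2 - 6.82*sin(z) + 3.49)*cos(z)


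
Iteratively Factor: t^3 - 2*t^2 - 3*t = (t)*(t^2 - 2*t - 3) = t*(t + 1)*(t - 3)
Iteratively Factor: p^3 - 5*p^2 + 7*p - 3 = (p - 1)*(p^2 - 4*p + 3) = (p - 3)*(p - 1)*(p - 1)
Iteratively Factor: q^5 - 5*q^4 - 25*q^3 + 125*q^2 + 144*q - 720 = (q + 4)*(q^4 - 9*q^3 + 11*q^2 + 81*q - 180) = (q - 5)*(q + 4)*(q^3 - 4*q^2 - 9*q + 36) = (q - 5)*(q - 4)*(q + 4)*(q^2 - 9) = (q - 5)*(q - 4)*(q + 3)*(q + 4)*(q - 3)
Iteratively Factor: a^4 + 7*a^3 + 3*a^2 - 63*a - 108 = (a - 3)*(a^3 + 10*a^2 + 33*a + 36) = (a - 3)*(a + 3)*(a^2 + 7*a + 12) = (a - 3)*(a + 3)*(a + 4)*(a + 3)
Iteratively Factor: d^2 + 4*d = (d + 4)*(d)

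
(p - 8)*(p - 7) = p^2 - 15*p + 56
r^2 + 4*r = r*(r + 4)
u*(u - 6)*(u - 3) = u^3 - 9*u^2 + 18*u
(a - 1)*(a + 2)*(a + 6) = a^3 + 7*a^2 + 4*a - 12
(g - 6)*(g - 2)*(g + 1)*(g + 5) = g^4 - 2*g^3 - 31*g^2 + 32*g + 60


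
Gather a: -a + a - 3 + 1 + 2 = 0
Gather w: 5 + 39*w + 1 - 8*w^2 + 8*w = -8*w^2 + 47*w + 6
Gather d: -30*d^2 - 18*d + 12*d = -30*d^2 - 6*d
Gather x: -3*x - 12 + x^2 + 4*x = x^2 + x - 12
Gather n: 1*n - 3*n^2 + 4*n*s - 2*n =-3*n^2 + n*(4*s - 1)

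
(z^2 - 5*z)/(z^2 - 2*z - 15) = z/(z + 3)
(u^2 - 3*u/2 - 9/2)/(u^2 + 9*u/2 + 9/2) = (u - 3)/(u + 3)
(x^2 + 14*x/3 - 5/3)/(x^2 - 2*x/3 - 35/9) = 3*(-3*x^2 - 14*x + 5)/(-9*x^2 + 6*x + 35)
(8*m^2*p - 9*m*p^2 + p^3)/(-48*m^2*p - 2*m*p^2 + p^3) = (-m + p)/(6*m + p)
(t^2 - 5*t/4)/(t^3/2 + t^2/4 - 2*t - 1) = t*(4*t - 5)/(2*t^3 + t^2 - 8*t - 4)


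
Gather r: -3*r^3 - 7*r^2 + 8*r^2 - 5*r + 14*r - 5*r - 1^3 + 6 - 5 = -3*r^3 + r^2 + 4*r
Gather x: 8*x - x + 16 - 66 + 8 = 7*x - 42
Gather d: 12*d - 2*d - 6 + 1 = 10*d - 5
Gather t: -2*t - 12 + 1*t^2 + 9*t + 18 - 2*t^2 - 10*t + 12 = -t^2 - 3*t + 18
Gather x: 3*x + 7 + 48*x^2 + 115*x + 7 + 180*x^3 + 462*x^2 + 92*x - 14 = 180*x^3 + 510*x^2 + 210*x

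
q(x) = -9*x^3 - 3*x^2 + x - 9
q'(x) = -27*x^2 - 6*x + 1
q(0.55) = -10.85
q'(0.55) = -10.47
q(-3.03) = 210.79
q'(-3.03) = -228.70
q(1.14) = -25.09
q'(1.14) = -40.93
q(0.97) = -19.07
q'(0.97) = -30.22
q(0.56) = -10.96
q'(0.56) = -10.83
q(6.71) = -2856.37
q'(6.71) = -1254.91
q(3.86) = -567.45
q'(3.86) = -424.45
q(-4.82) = 924.30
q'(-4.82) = -597.35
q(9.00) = -6804.00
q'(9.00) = -2240.00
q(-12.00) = 15099.00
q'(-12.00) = -3815.00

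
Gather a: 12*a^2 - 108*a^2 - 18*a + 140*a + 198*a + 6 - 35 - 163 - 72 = -96*a^2 + 320*a - 264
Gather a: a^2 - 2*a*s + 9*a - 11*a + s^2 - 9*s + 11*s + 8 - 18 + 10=a^2 + a*(-2*s - 2) + s^2 + 2*s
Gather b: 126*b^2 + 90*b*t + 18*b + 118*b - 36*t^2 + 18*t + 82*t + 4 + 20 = 126*b^2 + b*(90*t + 136) - 36*t^2 + 100*t + 24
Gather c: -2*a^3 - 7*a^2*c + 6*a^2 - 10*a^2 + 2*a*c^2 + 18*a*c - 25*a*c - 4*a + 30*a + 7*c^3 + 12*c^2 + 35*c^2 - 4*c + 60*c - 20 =-2*a^3 - 4*a^2 + 26*a + 7*c^3 + c^2*(2*a + 47) + c*(-7*a^2 - 7*a + 56) - 20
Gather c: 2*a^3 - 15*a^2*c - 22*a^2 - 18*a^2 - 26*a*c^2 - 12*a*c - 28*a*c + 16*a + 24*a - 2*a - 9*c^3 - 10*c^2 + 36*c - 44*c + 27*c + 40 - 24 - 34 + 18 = 2*a^3 - 40*a^2 + 38*a - 9*c^3 + c^2*(-26*a - 10) + c*(-15*a^2 - 40*a + 19)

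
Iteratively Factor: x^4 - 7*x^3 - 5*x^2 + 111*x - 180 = (x + 4)*(x^3 - 11*x^2 + 39*x - 45) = (x - 5)*(x + 4)*(x^2 - 6*x + 9) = (x - 5)*(x - 3)*(x + 4)*(x - 3)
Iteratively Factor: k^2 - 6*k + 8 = (k - 2)*(k - 4)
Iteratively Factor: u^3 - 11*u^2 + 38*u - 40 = (u - 4)*(u^2 - 7*u + 10) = (u - 4)*(u - 2)*(u - 5)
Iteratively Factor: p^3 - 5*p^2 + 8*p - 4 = (p - 2)*(p^2 - 3*p + 2) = (p - 2)*(p - 1)*(p - 2)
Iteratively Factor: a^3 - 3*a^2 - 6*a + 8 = (a - 4)*(a^2 + a - 2) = (a - 4)*(a - 1)*(a + 2)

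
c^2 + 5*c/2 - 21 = (c - 7/2)*(c + 6)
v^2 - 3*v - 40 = (v - 8)*(v + 5)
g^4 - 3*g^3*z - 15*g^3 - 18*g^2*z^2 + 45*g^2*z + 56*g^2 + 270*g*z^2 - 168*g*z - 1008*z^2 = (g - 8)*(g - 7)*(g - 6*z)*(g + 3*z)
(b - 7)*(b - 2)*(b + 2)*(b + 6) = b^4 - b^3 - 46*b^2 + 4*b + 168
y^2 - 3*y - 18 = (y - 6)*(y + 3)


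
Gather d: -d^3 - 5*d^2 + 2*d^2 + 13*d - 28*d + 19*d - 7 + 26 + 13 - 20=-d^3 - 3*d^2 + 4*d + 12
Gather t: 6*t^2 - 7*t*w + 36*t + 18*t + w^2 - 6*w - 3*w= 6*t^2 + t*(54 - 7*w) + w^2 - 9*w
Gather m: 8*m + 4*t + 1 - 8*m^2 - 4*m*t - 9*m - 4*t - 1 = -8*m^2 + m*(-4*t - 1)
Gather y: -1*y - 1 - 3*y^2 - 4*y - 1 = -3*y^2 - 5*y - 2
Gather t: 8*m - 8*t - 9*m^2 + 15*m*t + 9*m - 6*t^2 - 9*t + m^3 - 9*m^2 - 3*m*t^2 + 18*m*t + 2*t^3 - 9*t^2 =m^3 - 18*m^2 + 17*m + 2*t^3 + t^2*(-3*m - 15) + t*(33*m - 17)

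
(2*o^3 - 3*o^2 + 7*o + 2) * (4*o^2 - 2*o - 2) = 8*o^5 - 16*o^4 + 30*o^3 - 18*o - 4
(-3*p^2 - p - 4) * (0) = 0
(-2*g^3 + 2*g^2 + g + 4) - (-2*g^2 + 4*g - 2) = -2*g^3 + 4*g^2 - 3*g + 6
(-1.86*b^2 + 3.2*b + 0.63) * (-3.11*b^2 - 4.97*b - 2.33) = 5.7846*b^4 - 0.707800000000001*b^3 - 13.5295*b^2 - 10.5871*b - 1.4679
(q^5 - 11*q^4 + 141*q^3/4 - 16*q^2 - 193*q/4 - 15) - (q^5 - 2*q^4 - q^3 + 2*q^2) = -9*q^4 + 145*q^3/4 - 18*q^2 - 193*q/4 - 15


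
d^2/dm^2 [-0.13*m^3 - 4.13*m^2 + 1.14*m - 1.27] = -0.78*m - 8.26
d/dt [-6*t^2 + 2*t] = 2 - 12*t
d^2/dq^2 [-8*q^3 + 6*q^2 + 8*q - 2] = 12 - 48*q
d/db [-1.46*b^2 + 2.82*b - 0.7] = 2.82 - 2.92*b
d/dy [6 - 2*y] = -2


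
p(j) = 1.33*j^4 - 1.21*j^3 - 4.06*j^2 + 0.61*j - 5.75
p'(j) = 5.32*j^3 - 3.63*j^2 - 8.12*j + 0.61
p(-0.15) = -5.93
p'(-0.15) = 1.73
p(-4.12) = 390.65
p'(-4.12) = -399.60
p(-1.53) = -4.57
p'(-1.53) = -14.52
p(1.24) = -10.40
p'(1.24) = -4.90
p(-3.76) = 264.71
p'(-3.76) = -302.98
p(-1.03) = -7.87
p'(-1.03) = -0.69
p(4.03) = 202.38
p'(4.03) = 257.13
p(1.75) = -11.13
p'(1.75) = 3.80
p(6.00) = 1314.07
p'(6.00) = 970.33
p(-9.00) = 9268.12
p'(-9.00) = -4098.62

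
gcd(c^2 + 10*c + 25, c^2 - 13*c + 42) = 1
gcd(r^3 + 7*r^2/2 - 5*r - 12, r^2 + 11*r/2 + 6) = r^2 + 11*r/2 + 6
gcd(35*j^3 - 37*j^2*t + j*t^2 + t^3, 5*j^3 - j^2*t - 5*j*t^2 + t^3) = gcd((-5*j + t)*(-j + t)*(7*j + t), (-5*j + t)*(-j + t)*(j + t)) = 5*j^2 - 6*j*t + t^2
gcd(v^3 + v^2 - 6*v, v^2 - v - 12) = v + 3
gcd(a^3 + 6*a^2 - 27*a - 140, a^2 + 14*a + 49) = a + 7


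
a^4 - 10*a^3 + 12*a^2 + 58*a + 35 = (a - 7)*(a - 5)*(a + 1)^2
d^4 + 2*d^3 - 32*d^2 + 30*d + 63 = (d - 3)^2*(d + 1)*(d + 7)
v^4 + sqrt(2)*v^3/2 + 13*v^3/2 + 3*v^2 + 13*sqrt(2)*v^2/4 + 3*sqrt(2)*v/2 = v*(v + 1/2)*(v + 6)*(v + sqrt(2)/2)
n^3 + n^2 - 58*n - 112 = (n - 8)*(n + 2)*(n + 7)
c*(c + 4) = c^2 + 4*c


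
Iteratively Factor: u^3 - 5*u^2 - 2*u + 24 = (u - 4)*(u^2 - u - 6) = (u - 4)*(u + 2)*(u - 3)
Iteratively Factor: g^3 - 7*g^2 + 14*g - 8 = (g - 1)*(g^2 - 6*g + 8) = (g - 4)*(g - 1)*(g - 2)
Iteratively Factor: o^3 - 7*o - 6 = (o - 3)*(o^2 + 3*o + 2) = (o - 3)*(o + 2)*(o + 1)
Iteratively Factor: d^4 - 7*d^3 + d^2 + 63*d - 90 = (d - 3)*(d^3 - 4*d^2 - 11*d + 30) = (d - 5)*(d - 3)*(d^2 + d - 6) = (d - 5)*(d - 3)*(d - 2)*(d + 3)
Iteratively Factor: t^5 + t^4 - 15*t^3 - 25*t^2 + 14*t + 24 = (t + 3)*(t^4 - 2*t^3 - 9*t^2 + 2*t + 8) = (t + 2)*(t + 3)*(t^3 - 4*t^2 - t + 4) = (t + 1)*(t + 2)*(t + 3)*(t^2 - 5*t + 4) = (t - 1)*(t + 1)*(t + 2)*(t + 3)*(t - 4)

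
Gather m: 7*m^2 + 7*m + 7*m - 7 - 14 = 7*m^2 + 14*m - 21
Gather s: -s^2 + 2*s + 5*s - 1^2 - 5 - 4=-s^2 + 7*s - 10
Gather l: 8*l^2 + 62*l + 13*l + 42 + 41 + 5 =8*l^2 + 75*l + 88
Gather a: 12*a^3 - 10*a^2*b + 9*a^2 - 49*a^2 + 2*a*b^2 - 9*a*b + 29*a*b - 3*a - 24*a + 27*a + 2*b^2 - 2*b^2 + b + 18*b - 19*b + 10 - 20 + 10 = 12*a^3 + a^2*(-10*b - 40) + a*(2*b^2 + 20*b)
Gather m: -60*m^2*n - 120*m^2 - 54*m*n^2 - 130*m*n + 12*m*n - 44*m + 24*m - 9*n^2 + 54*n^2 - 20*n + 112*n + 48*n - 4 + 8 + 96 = m^2*(-60*n - 120) + m*(-54*n^2 - 118*n - 20) + 45*n^2 + 140*n + 100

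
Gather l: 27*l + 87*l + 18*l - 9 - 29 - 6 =132*l - 44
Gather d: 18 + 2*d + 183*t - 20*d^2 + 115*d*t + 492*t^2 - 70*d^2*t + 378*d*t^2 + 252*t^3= d^2*(-70*t - 20) + d*(378*t^2 + 115*t + 2) + 252*t^3 + 492*t^2 + 183*t + 18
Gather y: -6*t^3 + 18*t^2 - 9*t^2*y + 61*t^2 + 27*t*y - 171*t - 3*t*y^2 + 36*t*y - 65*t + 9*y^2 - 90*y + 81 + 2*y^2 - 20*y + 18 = -6*t^3 + 79*t^2 - 236*t + y^2*(11 - 3*t) + y*(-9*t^2 + 63*t - 110) + 99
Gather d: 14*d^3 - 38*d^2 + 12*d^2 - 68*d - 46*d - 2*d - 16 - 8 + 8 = 14*d^3 - 26*d^2 - 116*d - 16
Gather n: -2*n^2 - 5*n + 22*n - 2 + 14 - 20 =-2*n^2 + 17*n - 8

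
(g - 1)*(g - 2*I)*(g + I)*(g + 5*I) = g^4 - g^3 + 4*I*g^3 + 7*g^2 - 4*I*g^2 - 7*g + 10*I*g - 10*I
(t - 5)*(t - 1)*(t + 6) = t^3 - 31*t + 30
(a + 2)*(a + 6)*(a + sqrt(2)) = a^3 + sqrt(2)*a^2 + 8*a^2 + 8*sqrt(2)*a + 12*a + 12*sqrt(2)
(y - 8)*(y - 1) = y^2 - 9*y + 8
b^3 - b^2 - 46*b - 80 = (b - 8)*(b + 2)*(b + 5)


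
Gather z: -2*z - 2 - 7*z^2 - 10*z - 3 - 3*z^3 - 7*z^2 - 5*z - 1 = -3*z^3 - 14*z^2 - 17*z - 6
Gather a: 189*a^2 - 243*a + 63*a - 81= 189*a^2 - 180*a - 81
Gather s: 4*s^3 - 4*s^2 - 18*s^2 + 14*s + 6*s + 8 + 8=4*s^3 - 22*s^2 + 20*s + 16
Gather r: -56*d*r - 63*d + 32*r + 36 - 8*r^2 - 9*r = -63*d - 8*r^2 + r*(23 - 56*d) + 36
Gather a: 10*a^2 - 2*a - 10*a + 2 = 10*a^2 - 12*a + 2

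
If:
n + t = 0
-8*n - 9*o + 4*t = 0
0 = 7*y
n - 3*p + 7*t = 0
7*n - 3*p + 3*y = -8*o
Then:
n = 0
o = 0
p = 0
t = 0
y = 0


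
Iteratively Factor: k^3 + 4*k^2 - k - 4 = (k - 1)*(k^2 + 5*k + 4) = (k - 1)*(k + 1)*(k + 4)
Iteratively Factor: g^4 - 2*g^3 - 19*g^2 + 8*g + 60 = (g + 3)*(g^3 - 5*g^2 - 4*g + 20) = (g - 2)*(g + 3)*(g^2 - 3*g - 10) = (g - 5)*(g - 2)*(g + 3)*(g + 2)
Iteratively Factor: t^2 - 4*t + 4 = (t - 2)*(t - 2)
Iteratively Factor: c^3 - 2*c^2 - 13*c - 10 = (c + 1)*(c^2 - 3*c - 10) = (c - 5)*(c + 1)*(c + 2)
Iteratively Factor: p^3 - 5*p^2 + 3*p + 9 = (p - 3)*(p^2 - 2*p - 3) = (p - 3)*(p + 1)*(p - 3)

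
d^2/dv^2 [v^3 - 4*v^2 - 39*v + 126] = 6*v - 8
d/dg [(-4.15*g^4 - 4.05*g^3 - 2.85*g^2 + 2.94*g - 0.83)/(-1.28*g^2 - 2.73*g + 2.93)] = (10.624*g^5 + 39.1725*g^4 - 26.525*g^3 - 24.0558*g^2 - 18.8258*g + 6.3483)/(1.6384*g^4 + 6.9888*g^3 - 0.0479000000000012*g^2 - 15.9978*g + 8.5849)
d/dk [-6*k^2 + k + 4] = 1 - 12*k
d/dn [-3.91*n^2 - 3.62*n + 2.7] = -7.82*n - 3.62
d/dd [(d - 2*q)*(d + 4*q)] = 2*d + 2*q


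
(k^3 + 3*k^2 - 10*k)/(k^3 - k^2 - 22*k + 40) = k/(k - 4)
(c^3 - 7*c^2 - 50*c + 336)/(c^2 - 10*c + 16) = (c^2 + c - 42)/(c - 2)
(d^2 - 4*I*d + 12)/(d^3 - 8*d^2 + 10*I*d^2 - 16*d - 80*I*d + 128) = (d - 6*I)/(d^2 + 8*d*(-1 + I) - 64*I)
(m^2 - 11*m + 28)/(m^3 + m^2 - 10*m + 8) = (m^2 - 11*m + 28)/(m^3 + m^2 - 10*m + 8)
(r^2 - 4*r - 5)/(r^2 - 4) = (r^2 - 4*r - 5)/(r^2 - 4)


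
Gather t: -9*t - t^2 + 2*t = -t^2 - 7*t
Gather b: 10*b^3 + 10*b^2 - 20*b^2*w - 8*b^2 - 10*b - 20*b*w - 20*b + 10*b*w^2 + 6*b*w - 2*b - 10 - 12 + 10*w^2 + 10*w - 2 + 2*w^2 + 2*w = 10*b^3 + b^2*(2 - 20*w) + b*(10*w^2 - 14*w - 32) + 12*w^2 + 12*w - 24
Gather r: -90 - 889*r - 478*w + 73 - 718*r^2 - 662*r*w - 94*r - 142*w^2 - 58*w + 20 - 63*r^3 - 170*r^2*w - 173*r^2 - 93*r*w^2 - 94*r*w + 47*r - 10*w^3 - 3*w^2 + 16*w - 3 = -63*r^3 + r^2*(-170*w - 891) + r*(-93*w^2 - 756*w - 936) - 10*w^3 - 145*w^2 - 520*w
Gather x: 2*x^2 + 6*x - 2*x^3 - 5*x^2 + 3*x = -2*x^3 - 3*x^2 + 9*x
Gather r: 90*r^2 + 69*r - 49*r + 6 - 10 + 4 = 90*r^2 + 20*r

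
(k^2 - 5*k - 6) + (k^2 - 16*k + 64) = 2*k^2 - 21*k + 58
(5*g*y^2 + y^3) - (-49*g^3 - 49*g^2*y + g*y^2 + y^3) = 49*g^3 + 49*g^2*y + 4*g*y^2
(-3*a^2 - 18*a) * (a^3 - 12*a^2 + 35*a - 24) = -3*a^5 + 18*a^4 + 111*a^3 - 558*a^2 + 432*a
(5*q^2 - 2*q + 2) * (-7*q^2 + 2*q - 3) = -35*q^4 + 24*q^3 - 33*q^2 + 10*q - 6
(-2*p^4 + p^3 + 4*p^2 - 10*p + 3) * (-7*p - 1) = 14*p^5 - 5*p^4 - 29*p^3 + 66*p^2 - 11*p - 3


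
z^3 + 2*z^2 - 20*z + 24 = (z - 2)^2*(z + 6)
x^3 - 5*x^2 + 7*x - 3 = (x - 3)*(x - 1)^2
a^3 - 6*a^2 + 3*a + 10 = (a - 5)*(a - 2)*(a + 1)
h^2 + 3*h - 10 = (h - 2)*(h + 5)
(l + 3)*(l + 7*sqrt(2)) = l^2 + 3*l + 7*sqrt(2)*l + 21*sqrt(2)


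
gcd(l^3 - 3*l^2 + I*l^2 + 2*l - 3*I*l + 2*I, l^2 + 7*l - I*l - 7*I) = 1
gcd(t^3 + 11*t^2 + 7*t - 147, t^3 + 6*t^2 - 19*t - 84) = t + 7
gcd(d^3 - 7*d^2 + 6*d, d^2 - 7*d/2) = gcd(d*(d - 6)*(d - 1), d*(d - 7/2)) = d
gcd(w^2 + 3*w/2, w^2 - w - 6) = 1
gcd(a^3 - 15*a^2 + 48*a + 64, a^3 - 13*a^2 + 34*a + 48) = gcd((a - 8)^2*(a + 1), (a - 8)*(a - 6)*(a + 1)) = a^2 - 7*a - 8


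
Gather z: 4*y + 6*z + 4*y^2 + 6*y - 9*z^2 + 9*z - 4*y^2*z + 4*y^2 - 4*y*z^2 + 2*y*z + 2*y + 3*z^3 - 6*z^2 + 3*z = 8*y^2 + 12*y + 3*z^3 + z^2*(-4*y - 15) + z*(-4*y^2 + 2*y + 18)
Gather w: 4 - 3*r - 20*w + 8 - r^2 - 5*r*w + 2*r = -r^2 - r + w*(-5*r - 20) + 12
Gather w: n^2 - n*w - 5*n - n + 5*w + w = n^2 - 6*n + w*(6 - n)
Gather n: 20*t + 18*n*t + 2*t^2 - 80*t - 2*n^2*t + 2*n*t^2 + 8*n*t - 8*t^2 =-2*n^2*t + n*(2*t^2 + 26*t) - 6*t^2 - 60*t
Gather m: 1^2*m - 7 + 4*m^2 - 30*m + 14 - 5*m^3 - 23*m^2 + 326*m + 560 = -5*m^3 - 19*m^2 + 297*m + 567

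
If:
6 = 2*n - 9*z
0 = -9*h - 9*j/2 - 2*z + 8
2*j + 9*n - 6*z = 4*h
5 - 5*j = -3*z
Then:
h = 275/358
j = 101/179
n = -48/179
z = -130/179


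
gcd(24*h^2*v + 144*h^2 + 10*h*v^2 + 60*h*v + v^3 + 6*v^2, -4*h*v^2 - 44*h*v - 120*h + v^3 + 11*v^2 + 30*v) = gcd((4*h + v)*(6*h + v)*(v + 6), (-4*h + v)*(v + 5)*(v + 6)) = v + 6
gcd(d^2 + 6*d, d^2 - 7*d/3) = d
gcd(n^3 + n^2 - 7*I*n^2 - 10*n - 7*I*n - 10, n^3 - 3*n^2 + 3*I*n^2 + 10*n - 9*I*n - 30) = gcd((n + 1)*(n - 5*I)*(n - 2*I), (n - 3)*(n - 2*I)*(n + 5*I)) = n - 2*I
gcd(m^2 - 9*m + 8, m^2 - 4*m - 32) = m - 8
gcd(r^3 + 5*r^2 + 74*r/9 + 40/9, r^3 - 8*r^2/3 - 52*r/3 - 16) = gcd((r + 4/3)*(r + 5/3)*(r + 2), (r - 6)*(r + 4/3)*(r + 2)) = r^2 + 10*r/3 + 8/3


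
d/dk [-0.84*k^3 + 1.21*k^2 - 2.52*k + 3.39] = -2.52*k^2 + 2.42*k - 2.52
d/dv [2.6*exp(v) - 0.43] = 2.6*exp(v)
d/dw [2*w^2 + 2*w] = 4*w + 2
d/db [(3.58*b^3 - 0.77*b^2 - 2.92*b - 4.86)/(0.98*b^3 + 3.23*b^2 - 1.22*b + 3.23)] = (12.318*b^4 - 3.012*b^3 + 59.3496*b^2 + 26.4214*b - 15.3608)/(0.9604*b^6 + 6.3308*b^5 + 8.0417*b^4 - 1.5504*b^3 + 22.3542*b^2 - 7.8812*b + 10.4329)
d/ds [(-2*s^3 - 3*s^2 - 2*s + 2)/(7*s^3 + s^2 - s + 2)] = (19*s^4 + 32*s^3 - 49*s^2 - 16*s - 2)/(49*s^6 + 14*s^5 - 13*s^4 + 26*s^3 + 5*s^2 - 4*s + 4)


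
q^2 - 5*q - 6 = (q - 6)*(q + 1)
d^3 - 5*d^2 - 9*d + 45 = (d - 5)*(d - 3)*(d + 3)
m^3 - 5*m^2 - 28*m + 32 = (m - 8)*(m - 1)*(m + 4)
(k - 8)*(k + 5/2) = k^2 - 11*k/2 - 20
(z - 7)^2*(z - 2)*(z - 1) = z^4 - 17*z^3 + 93*z^2 - 175*z + 98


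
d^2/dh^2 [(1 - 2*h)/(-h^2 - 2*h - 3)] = 2*(4*(h + 1)^2*(2*h - 1) - 3*(2*h + 1)*(h^2 + 2*h + 3))/(h^2 + 2*h + 3)^3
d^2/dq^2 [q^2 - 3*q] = 2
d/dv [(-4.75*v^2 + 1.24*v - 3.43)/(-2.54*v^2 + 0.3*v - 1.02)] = (1.7246*v^2 - 7.7344*v - 0.2358)/(6.4516*v^4 - 1.524*v^3 + 5.2716*v^2 - 0.612*v + 1.0404)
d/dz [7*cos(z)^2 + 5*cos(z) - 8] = -(14*cos(z) + 5)*sin(z)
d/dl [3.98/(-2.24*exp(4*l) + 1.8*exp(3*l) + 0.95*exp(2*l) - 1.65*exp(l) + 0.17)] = (35.6608*exp(3*l) - 21.492*exp(2*l) - 7.562*exp(l) + 6.567)*exp(l)/(-2.24*exp(4*l) + 1.8*exp(3*l) + 0.95*exp(2*l) - 1.65*exp(l) + 0.17)^2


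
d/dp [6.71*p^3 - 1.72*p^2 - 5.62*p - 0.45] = 20.13*p^2 - 3.44*p - 5.62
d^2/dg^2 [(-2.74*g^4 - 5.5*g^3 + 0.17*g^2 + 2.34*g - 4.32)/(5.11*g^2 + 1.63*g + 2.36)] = (-143.094308*g^6 - 136.933692*g^5 - 241.93926*g^4 + 54.1586539999998*g^3 - 999.199272*g^2 - 569.00904*g + 65.129968)/(133.432831*g^6 + 127.688169*g^5 + 225.603945*g^4 + 122.273635*g^3 + 104.19282*g^2 + 27.235344*g + 13.144256)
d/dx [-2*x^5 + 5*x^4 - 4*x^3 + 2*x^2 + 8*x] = -10*x^4 + 20*x^3 - 12*x^2 + 4*x + 8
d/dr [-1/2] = 0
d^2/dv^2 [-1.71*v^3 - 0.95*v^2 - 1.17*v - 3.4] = -10.26*v - 1.9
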